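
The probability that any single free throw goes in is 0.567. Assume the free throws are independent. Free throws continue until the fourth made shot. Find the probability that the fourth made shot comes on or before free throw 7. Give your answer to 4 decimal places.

Finishing within 7 free throws ⇔ at least 4 successes in the first 7. With X ~ Binomial(7, 0.567), P(Y ≤ 7) = 1 − P(X ≤ 3).
  k=0: C(7,0)·0.567^0·0.433^7 = 0.002854
  k=1: C(7,1)·0.567^1·0.433^6 = 0.026158
  k=2: C(7,2)·0.567^2·0.433^5 = 0.102760
  k=3: C(7,3)·0.567^3·0.433^4 = 0.224269
1 − 0.356041 = 0.643959

0.6440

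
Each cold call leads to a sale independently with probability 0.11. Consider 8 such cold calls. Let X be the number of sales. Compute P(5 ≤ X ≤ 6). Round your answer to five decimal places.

0.00068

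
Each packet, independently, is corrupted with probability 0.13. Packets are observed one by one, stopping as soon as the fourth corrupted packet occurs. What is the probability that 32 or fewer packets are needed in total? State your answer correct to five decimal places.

Finishing within 32 packets ⇔ at least 4 successes in the first 32. With X ~ Binomial(32, 0.13), P(Y ≤ 32) = 1 − P(X ≤ 3).
  k=0: C(32,0)·0.13^0·0.87^32 = 0.0116042
  k=1: C(32,1)·0.13^1·0.87^31 = 0.0554869
  k=2: C(32,2)·0.13^2·0.87^30 = 0.1285127
  k=3: C(32,3)·0.13^3·0.87^29 = 0.1920304
1 − 0.3876342 = 0.6123658

0.61237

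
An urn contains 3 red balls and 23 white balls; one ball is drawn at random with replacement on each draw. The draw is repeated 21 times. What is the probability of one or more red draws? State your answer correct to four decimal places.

P(at least one) = 1 − P(none) = 1 − (1 − 0.115385)^21
= 1 − 0.076181 = 0.923819

0.9238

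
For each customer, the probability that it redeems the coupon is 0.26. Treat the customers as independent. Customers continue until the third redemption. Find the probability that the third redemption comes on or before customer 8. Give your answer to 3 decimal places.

0.347

Finishing within 8 customers ⇔ at least 3 successes in the first 8. With X ~ Binomial(8, 0.26), P(Y ≤ 8) = 1 − P(X ≤ 2).
  k=0: C(8,0)·0.26^0·0.74^8 = 0.08992
  k=1: C(8,1)·0.26^1·0.74^7 = 0.25275
  k=2: C(8,2)·0.26^2·0.74^6 = 0.31081
1 − 0.65348 = 0.34652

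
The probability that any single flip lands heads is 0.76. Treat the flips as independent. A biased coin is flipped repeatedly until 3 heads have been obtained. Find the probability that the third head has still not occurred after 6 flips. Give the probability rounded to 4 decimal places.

Needing more than 6 flips ⇔ fewer than 3 successes in the first 6. With X ~ Binomial(6, 0.76), P(Y > 6) = P(X ≤ 2).
  k=0: C(6,0)·0.76^0·0.24^6 = 0.000191
  k=1: C(6,1)·0.76^1·0.24^5 = 0.003631
  k=2: C(6,2)·0.76^2·0.24^4 = 0.028745
P(X ≤ 2) = 0.032567

0.0326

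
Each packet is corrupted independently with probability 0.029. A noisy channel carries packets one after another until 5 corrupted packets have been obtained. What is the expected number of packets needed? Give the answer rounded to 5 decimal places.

Y = total packets until the fifth success; negative binomial with r=5, p=0.029.
E[Y] = r / p = 5 / 0.029 = 172.4137931

172.41379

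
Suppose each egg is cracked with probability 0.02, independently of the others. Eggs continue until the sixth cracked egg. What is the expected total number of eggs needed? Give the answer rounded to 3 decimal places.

Y = total eggs until the sixth success; negative binomial with r=6, p=0.02.
E[Y] = r / p = 6 / 0.02 = 300.00000

300.000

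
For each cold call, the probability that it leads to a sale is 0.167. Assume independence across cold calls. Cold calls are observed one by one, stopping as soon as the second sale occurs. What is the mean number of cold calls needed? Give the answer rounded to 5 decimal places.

11.97605

Y = total cold calls until the second success; negative binomial with r=2, p=0.167.
E[Y] = r / p = 2 / 0.167 = 11.9760479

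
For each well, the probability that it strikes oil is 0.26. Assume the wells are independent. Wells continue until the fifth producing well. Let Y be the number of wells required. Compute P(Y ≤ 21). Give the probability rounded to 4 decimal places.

0.6713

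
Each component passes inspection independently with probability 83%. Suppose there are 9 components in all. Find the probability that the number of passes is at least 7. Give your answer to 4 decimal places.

X ~ Binomial(9, 0.83); P(X ≥ 7) = Σ C(9,k) p^k (1−p)^(9−k) over k:
  k=7: C(9,7)·0.83^7·0.17^2 = 0.282323
  k=8: C(9,8)·0.83^8·0.17^1 = 0.344601
  k=9: C(9,9)·0.83^9·0.17^0 = 0.186940
Total = 0.813864

0.8139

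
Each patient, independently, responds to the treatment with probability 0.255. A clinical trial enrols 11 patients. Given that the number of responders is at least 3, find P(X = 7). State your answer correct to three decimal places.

X ~ Binomial(11, 0.255). Want P(X=7 | X≥3) = P(X=7) / P(X≥3).
P(X=7) = C(11,7)·0.255^7·0.745^4 = 0.00713
P(X≥3) = 1 − 0.03924 − 0.14774 − 0.25284 = 0.56018
Ratio = 0.00713 / 0.56018 = 0.01272

0.013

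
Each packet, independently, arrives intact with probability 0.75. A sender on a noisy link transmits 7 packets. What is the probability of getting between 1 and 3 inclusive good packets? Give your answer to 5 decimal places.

0.07050

X ~ Binomial(7, 0.75); P(1 ≤ X ≤ 3) = Σ C(7,k) p^k (1−p)^(7−k) over k:
  k=1: C(7,1)·0.75^1·0.25^6 = 0.0012817
  k=2: C(7,2)·0.75^2·0.25^5 = 0.0115356
  k=3: C(7,3)·0.75^3·0.25^4 = 0.0576782
Total = 0.0704956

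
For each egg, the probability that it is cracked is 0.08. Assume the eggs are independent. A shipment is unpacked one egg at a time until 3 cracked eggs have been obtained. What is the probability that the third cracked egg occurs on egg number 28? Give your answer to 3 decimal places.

0.022

Y = trial on which the third success occurs; negative binomial, r=3, p=0.08.
P(Y=28) = C(27,2) · p^3 · (1−p)^25
= 351 · 0.000512 · 0.12436 = 0.02235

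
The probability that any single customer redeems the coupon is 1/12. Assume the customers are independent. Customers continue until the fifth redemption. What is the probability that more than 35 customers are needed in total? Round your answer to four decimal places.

Needing more than 35 customers ⇔ fewer than 5 successes in the first 35. With X ~ Binomial(35, 0.083333), P(Y > 35) = P(X ≤ 4).
  k=0: C(35,0)·0.083333^0·0.916667^35 = 0.047577
  k=1: C(35,1)·0.083333^1·0.916667^34 = 0.151383
  k=2: C(35,2)·0.083333^2·0.916667^33 = 0.233955
  k=3: C(35,3)·0.083333^3·0.916667^32 = 0.233955
  k=4: C(35,4)·0.083333^4·0.916667^31 = 0.170149
P(X ≤ 4) = 0.837018

0.8370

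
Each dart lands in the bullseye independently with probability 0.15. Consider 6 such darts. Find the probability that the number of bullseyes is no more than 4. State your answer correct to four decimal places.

X ~ Binomial(6, 0.15); P(X ≤ 4) = Σ C(6,k) p^k (1−p)^(6−k) over k:
  k=0: C(6,0)·0.15^0·0.85^6 = 0.377150
  k=1: C(6,1)·0.15^1·0.85^5 = 0.399335
  k=2: C(6,2)·0.15^2·0.85^4 = 0.176177
  k=3: C(6,3)·0.15^3·0.85^3 = 0.041453
  k=4: C(6,4)·0.15^4·0.85^2 = 0.005486
Total = 0.999601

0.9996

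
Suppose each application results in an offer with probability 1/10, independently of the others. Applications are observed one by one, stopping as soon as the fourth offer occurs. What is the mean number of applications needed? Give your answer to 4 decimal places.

Y = total applications until the fourth success; negative binomial with r=4, p=0.10.
E[Y] = r / p = 4 / 0.10 = 40.000000

40.0000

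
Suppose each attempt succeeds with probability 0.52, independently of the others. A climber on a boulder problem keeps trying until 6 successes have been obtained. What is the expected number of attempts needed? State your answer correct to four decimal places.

Y = total attempts until the sixth success; negative binomial with r=6, p=0.52.
E[Y] = r / p = 6 / 0.52 = 11.538462

11.5385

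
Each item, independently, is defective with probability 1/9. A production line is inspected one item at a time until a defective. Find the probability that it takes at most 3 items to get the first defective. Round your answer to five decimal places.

0.29767

Y = number of items to the first success; geometric, p = 0.111111.
P(Y ≤ 3) = 1 − (1−p)^3 = 1 − 0.7023320 = 0.2976680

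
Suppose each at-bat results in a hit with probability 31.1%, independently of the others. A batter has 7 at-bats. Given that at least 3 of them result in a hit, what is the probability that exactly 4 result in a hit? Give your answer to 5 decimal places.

X ~ Binomial(7, 0.311). Want P(X=4 | X≥3) = P(X=4) / P(X≥3).
P(X=4) = C(7,4)·0.311^4·0.689^3 = 0.1070945
P(X≥3) = 1 − 0.0737114 − 0.2329023 − 0.3153815 = 0.3780049
Ratio = 0.1070945 / 0.3780049 = 0.2833152

0.28332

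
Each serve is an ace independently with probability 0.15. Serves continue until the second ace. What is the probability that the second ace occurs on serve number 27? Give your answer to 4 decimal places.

Y = trial on which the second success occurs; negative binomial, r=2, p=0.15.
P(Y=27) = C(26,1) · p^2 · (1−p)^25
= 26 · 0.0225 · 0.017198 = 0.010061

0.0101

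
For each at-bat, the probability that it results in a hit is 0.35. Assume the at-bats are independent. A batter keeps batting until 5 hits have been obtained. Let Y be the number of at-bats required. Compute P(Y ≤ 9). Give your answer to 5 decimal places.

0.17172

Finishing within 9 at-bats ⇔ at least 5 successes in the first 9. With X ~ Binomial(9, 0.35), P(Y ≤ 9) = 1 − P(X ≤ 4).
  k=0: C(9,0)·0.35^0·0.65^9 = 0.0207119
  k=1: C(9,1)·0.35^1·0.65^8 = 0.1003731
  k=2: C(9,2)·0.35^2·0.65^7 = 0.2161882
  k=3: C(9,3)·0.35^3·0.65^6 = 0.2716211
  k=4: C(9,4)·0.35^4·0.65^5 = 0.2193863
1 − 0.8282807 = 0.1717193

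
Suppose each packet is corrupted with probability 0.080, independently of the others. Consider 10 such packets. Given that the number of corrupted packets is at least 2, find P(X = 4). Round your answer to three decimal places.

0.028

X ~ Binomial(10, 0.08). Want P(X=4 | X≥2) = P(X=4) / P(X≥2).
P(X=4) = C(10,4)·0.08^4·0.92^6 = 0.00522
P(X≥2) = 1 − 0.43439 − 0.37773 = 0.18788
Ratio = 0.00522 / 0.18788 = 0.02776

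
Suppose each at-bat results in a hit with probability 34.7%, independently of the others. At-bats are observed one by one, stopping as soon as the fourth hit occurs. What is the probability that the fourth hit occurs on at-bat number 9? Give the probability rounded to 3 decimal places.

Y = trial on which the fourth success occurs; negative binomial, r=4, p=0.347.
P(Y=9) = C(8,3) · p^4 · (1−p)^5
= 56 · 0.014498 · 0.11873 = 0.09640

0.096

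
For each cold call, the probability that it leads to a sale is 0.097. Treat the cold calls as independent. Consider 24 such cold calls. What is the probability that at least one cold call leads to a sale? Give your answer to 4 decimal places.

0.9136

P(at least one) = 1 − P(none) = 1 − (1 − 0.097)^24
= 1 − 0.086398 = 0.913602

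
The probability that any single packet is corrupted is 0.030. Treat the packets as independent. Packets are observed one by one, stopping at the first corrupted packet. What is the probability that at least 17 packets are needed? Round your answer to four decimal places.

Y = number of packets to the first success; geometric, p = 0.03.
P(Y > 16) = P(first 16 all fail) = (1−p)^16 = 0.614254

0.6143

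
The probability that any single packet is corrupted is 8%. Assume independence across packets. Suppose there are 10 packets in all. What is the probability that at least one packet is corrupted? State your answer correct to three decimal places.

P(at least one) = 1 − P(none) = 1 − (1 − 0.08)^10
= 1 − 0.43439 = 0.56561

0.566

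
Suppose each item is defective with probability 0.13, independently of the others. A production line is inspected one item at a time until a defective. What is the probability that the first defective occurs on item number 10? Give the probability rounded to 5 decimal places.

0.03712

Geometric (trials to first success), p = 0.13.
P(Y = 10) = (1−p)^9 · p = 0.28554 · 0.13 = 0.0371207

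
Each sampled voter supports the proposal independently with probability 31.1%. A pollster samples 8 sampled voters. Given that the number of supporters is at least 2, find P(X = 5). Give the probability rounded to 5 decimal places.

0.06959

X ~ Binomial(8, 0.311). Want P(X=5 | X≥2) = P(X=5) / P(X≥2).
P(X=5) = C(8,5)·0.311^5·0.689^3 = 0.0532902
P(X≥2) = 1 − 0.0507871 − 0.1833939 = 0.7658189
Ratio = 0.0532902 / 0.7658189 = 0.0695859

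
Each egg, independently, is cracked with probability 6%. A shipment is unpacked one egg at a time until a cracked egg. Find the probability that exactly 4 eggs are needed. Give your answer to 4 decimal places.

0.0498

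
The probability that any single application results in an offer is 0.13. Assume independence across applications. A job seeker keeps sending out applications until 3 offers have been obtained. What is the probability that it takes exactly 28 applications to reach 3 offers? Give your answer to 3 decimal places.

Y = trial on which the third success occurs; negative binomial, r=3, p=0.13.
P(Y=28) = C(27,2) · p^3 · (1−p)^25
= 351 · 0.002197 · 0.03076 = 0.02372

0.024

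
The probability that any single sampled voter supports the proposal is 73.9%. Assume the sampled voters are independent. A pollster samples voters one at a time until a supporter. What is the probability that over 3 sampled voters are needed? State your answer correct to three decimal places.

Y = number of sampled voters to the first success; geometric, p = 0.739.
P(Y > 3) = P(first 3 all fail) = (1−p)^3 = 0.01778

0.018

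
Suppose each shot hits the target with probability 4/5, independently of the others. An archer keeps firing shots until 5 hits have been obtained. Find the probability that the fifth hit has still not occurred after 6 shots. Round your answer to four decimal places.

0.3446

Needing more than 6 shots ⇔ fewer than 5 successes in the first 6. With X ~ Binomial(6, 0.80), P(Y > 6) = P(X ≤ 4).
  k=0: C(6,0)·0.80^0·0.20^6 = 0.000064
  k=1: C(6,1)·0.80^1·0.20^5 = 0.001536
  k=2: C(6,2)·0.80^2·0.20^4 = 0.015360
  k=3: C(6,3)·0.80^3·0.20^3 = 0.081920
  k=4: C(6,4)·0.80^4·0.20^2 = 0.245760
P(X ≤ 4) = 0.344640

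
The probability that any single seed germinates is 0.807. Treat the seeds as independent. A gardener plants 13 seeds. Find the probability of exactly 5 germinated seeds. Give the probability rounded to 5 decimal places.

0.00085

X ~ Binomial(n=13, p=0.807).
P(X=5) = C(13,5) · p^5 · (1−p)^8
= 1287 · 0.34227 · 1.9251e-06 = 0.0008480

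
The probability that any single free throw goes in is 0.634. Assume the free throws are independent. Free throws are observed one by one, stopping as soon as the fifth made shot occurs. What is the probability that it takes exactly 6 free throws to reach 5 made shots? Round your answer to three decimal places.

0.187

Y = trial on which the fifth success occurs; negative binomial, r=5, p=0.634.
P(Y=6) = C(5,4) · p^5 · (1−p)^1
= 5 · 0.10243 · 0.366 = 0.18746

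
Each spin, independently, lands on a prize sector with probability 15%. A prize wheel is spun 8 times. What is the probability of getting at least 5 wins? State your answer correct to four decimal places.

X ~ Binomial(8, 0.15); P(X ≥ 5) = Σ C(8,k) p^k (1−p)^(8−k) over k:
  k=5: C(8,5)·0.15^5·0.85^3 = 0.002612
  k=6: C(8,6)·0.15^6·0.85^2 = 0.000230
  k=7: C(8,7)·0.15^7·0.85^1 = 0.000012
  k=8: C(8,8)·0.15^8·0.85^0 = 0.000000
Total = 0.002854

0.0029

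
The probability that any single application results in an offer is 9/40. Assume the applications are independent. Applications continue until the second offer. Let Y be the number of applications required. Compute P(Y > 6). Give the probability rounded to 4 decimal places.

0.5941

Needing more than 6 applications ⇔ fewer than 2 successes in the first 6. With X ~ Binomial(6, 0.225), P(Y > 6) = P(X ≤ 1).
  k=0: C(6,0)·0.225^0·0.775^6 = 0.216676
  k=1: C(6,1)·0.225^1·0.775^5 = 0.377435
P(X ≤ 1) = 0.594111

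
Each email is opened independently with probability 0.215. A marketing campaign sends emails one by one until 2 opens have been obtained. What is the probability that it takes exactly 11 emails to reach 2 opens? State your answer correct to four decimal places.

0.0523

Y = trial on which the second success occurs; negative binomial, r=2, p=0.215.
P(Y=11) = C(10,1) · p^2 · (1−p)^9
= 10 · 0.046225 · 0.11319 = 0.052324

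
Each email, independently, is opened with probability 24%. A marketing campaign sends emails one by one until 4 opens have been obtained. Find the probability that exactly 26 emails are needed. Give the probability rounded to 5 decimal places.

0.01822

Y = trial on which the fourth success occurs; negative binomial, r=4, p=0.24.
P(Y=26) = C(25,3) · p^4 · (1−p)^22
= 2300 · 0.0033178 · 0.0023873 = 0.0182168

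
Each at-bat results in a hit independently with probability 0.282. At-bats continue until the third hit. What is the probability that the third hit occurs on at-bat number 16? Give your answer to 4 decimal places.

0.0317

Y = trial on which the third success occurs; negative binomial, r=3, p=0.282.
P(Y=16) = C(15,2) · p^3 · (1−p)^13
= 105 · 0.022426 · 0.013478 = 0.031736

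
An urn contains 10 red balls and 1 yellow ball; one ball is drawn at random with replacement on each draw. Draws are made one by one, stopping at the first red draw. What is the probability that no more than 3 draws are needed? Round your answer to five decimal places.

0.99925

Y = number of draws to the first success; geometric, p = 0.909091.
P(Y ≤ 3) = 1 − (1−p)^3 = 1 − 0.0007513 = 0.9992487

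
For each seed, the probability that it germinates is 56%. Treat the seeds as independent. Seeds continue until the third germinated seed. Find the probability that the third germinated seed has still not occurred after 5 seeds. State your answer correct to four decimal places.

0.3886

Needing more than 5 seeds ⇔ fewer than 3 successes in the first 5. With X ~ Binomial(5, 0.56), P(Y > 5) = P(X ≤ 2).
  k=0: C(5,0)·0.56^0·0.44^5 = 0.016492
  k=1: C(5,1)·0.56^1·0.44^4 = 0.104947
  k=2: C(5,2)·0.56^2·0.44^3 = 0.267137
P(X ≤ 2) = 0.388575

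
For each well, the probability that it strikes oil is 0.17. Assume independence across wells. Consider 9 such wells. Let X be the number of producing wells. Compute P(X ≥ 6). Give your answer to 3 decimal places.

0.001

X ~ Binomial(9, 0.17); P(X ≥ 6) = Σ C(9,k) p^k (1−p)^(9−k) over k:
  k=6: C(9,6)·0.17^6·0.83^3 = 0.00116
  k=7: C(9,7)·0.17^7·0.83^2 = 0.00010
  k=8: C(9,8)·0.17^8·0.83^1 = 0.00001
  k=9: C(9,9)·0.17^9·0.83^0 = 0.00000
Total = 0.00127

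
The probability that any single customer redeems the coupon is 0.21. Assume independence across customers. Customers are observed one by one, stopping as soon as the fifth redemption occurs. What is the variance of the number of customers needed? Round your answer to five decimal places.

Y = total customers until the fifth success; negative binomial with r=5, p=0.21.
Var(Y) = r(1−p)/p² = 5·0.79 / 0.21² = 89.5691610

89.56916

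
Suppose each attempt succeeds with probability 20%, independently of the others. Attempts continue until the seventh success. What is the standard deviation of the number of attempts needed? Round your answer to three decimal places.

11.832

Y = total attempts until the seventh success; negative binomial with r=7, p=0.20.
SD(Y) = √[r(1−p)/p²] = √(140.00000) = 11.83216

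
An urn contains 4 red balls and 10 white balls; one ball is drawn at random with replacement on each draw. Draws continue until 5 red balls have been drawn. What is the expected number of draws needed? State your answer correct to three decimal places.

17.500

Y = total draws until the fifth success; negative binomial with r=5, p=0.285714.
E[Y] = r / p = 5 / 0.285714 = 17.50000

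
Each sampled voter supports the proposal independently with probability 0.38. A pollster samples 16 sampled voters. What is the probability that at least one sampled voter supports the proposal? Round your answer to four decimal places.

0.9995

P(at least one) = 1 − P(none) = 1 − (1 − 0.38)^16
= 1 − 0.000477 = 0.999523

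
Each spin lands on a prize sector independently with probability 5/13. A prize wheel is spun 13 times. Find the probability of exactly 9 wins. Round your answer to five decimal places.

0.01889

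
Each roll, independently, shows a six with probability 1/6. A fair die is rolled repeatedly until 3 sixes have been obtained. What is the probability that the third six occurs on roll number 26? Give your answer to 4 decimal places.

0.0210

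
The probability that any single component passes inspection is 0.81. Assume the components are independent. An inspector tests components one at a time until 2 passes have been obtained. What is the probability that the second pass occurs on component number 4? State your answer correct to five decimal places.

Y = trial on which the second success occurs; negative binomial, r=2, p=0.81.
P(Y=4) = C(3,1) · p^2 · (1−p)^2
= 3 · 0.6561 · 0.0361 = 0.0710556

0.07106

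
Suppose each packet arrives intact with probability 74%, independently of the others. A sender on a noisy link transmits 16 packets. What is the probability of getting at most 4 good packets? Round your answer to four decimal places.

0.0001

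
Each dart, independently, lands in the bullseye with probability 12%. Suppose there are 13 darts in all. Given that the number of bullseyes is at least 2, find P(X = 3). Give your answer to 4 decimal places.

0.2905

X ~ Binomial(13, 0.12). Want P(X=3 | X≥2) = P(X=3) / P(X≥2).
P(X=3) = C(13,3)·0.12^3·0.88^10 = 0.137637
P(X≥2) = 1 − 0.189791 − 0.336447 = 0.473762
Ratio = 0.137637 / 0.473762 = 0.290520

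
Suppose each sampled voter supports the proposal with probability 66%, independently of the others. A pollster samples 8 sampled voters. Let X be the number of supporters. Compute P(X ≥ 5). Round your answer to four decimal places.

0.7276

X ~ Binomial(8, 0.66); P(X ≥ 5) = Σ C(8,k) p^k (1−p)^(8−k) over k:
  k=5: C(8,5)·0.66^5·0.34^3 = 0.275641
  k=6: C(8,6)·0.66^6·0.34^2 = 0.267534
  k=7: C(8,7)·0.66^7·0.34^1 = 0.148380
  k=8: C(8,8)·0.66^8·0.34^0 = 0.036004
Total = 0.727560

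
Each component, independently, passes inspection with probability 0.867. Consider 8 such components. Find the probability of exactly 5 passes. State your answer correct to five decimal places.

0.06454

X ~ Binomial(n=8, p=0.867).
P(X=5) = C(8,5) · p^5 · (1−p)^3
= 56 · 0.48989 · 0.0023526 = 0.0645414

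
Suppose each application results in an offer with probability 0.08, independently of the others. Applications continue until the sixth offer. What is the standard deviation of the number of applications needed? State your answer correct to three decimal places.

Y = total applications until the sixth success; negative binomial with r=6, p=0.08.
SD(Y) = √[r(1−p)/p²] = √(862.50000) = 29.36835

29.368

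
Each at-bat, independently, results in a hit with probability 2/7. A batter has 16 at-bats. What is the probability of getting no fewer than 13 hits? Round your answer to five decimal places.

0.00002

X ~ Binomial(16, 0.285714); P(X ≥ 13) = Σ C(16,k) p^k (1−p)^(16−k) over k:
  k=13: C(16,13)·0.285714^13·0.714286^3 = 0.0000173
  k=14: C(16,14)·0.285714^14·0.714286^2 = 0.0000015
  k=15: C(16,15)·0.285714^15·0.714286^1 = 0.0000001
  k=16: C(16,16)·0.285714^16·0.714286^0 = 0.0000000
Total = 0.0000188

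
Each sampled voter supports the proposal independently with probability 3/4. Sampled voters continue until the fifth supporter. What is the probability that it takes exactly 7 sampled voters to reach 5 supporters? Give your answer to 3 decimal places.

Y = trial on which the fifth success occurs; negative binomial, r=5, p=0.75.
P(Y=7) = C(6,4) · p^5 · (1−p)^2
= 15 · 0.2373 · 0.0625 = 0.22247

0.222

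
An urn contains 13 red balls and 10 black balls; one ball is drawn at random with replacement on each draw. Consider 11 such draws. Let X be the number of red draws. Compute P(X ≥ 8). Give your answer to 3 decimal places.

X ~ Binomial(11, 0.565217); P(X ≥ 8) = Σ C(11,k) p^k (1−p)^(11−k) over k:
  k=8: C(11,8)·0.565217^8·0.434783^3 = 0.14126
  k=9: C(11,9)·0.565217^9·0.434783^2 = 0.06121
  k=10: C(11,10)·0.565217^10·0.434783^1 = 0.01592
  k=11: C(11,11)·0.565217^11·0.434783^0 = 0.00188
Total = 0.22027

0.220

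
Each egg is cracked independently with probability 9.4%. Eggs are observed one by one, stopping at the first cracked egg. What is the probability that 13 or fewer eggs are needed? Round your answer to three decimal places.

0.723

Y = number of eggs to the first success; geometric, p = 0.094.
P(Y ≤ 13) = 1 − (1−p)^13 = 1 − 0.27712 = 0.72288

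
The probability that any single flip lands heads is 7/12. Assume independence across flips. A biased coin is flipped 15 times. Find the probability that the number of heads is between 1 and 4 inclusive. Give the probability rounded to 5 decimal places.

0.01331

X ~ Binomial(15, 0.583333); P(1 ≤ X ≤ 4) = Σ C(15,k) p^k (1−p)^(15−k) over k:
  k=1: C(15,1)·0.583333^1·0.416667^14 = 0.0000416
  k=2: C(15,2)·0.583333^2·0.416667^13 = 0.0004076
  k=3: C(15,3)·0.583333^3·0.416667^12 = 0.0024730
  k=4: C(15,4)·0.583333^4·0.416667^11 = 0.0103867
Total = 0.0133089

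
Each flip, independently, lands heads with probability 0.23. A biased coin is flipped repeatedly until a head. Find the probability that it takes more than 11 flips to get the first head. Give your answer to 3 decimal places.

Y = number of flips to the first success; geometric, p = 0.23.
P(Y > 11) = P(first 11 all fail) = (1−p)^11 = 0.05642

0.056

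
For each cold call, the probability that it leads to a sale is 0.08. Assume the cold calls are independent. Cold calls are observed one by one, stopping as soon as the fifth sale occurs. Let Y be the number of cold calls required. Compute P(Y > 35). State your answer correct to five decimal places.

Needing more than 35 cold calls ⇔ fewer than 5 successes in the first 35. With X ~ Binomial(35, 0.08), P(Y > 35) = P(X ≤ 4).
  k=0: C(35,0)·0.08^0·0.92^35 = 0.0540224
  k=1: C(35,1)·0.08^1·0.92^34 = 0.1644160
  k=2: C(35,2)·0.08^2·0.92^33 = 0.2430498
  k=3: C(35,3)·0.08^3·0.92^32 = 0.2324824
  k=4: C(35,4)·0.08^4·0.92^31 = 0.1617269
P(X ≤ 4) = 0.8556975

0.85570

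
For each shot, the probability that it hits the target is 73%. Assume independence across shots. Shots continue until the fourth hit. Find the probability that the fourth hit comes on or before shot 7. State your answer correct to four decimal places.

0.9095

Finishing within 7 shots ⇔ at least 4 successes in the first 7. With X ~ Binomial(7, 0.73), P(Y ≤ 7) = 1 − P(X ≤ 3).
  k=0: C(7,0)·0.73^0·0.27^7 = 0.000105
  k=1: C(7,1)·0.73^1·0.27^6 = 0.001980
  k=2: C(7,2)·0.73^2·0.27^5 = 0.016058
  k=3: C(7,3)·0.73^3·0.27^4 = 0.072359
1 − 0.090501 = 0.909499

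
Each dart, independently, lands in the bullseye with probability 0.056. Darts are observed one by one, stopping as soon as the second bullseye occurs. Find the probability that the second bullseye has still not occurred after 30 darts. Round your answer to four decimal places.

0.4933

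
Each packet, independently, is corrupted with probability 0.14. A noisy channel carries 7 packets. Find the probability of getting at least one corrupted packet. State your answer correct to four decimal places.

P(at least one) = 1 − P(none) = 1 − (1 − 0.14)^7
= 1 − 0.347928 = 0.652072

0.6521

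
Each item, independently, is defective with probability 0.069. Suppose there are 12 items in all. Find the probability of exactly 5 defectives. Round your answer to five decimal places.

0.00075

X ~ Binomial(n=12, p=0.069).
P(X=5) = C(12,5) · p^5 · (1−p)^7
= 792 · 1.564e-06 · 0.60624 = 0.0007510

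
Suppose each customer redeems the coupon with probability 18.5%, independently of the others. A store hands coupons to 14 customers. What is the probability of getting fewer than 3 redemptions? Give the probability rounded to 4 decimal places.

0.5058

X ~ Binomial(14, 0.185); P(X ≤ 2) = Σ C(14,k) p^k (1−p)^(14−k) over k:
  k=0: C(14,0)·0.185^0·0.815^14 = 0.057044
  k=1: C(14,1)·0.185^1·0.815^13 = 0.181279
  k=2: C(14,2)·0.185^2·0.815^12 = 0.267471
Total = 0.505794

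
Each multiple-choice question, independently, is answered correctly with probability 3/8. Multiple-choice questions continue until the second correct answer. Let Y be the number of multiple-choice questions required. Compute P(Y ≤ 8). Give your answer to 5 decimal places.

Finishing within 8 multiple-choice questions ⇔ at least 2 successes in the first 8. With X ~ Binomial(8, 0.375), P(Y ≤ 8) = 1 − P(X ≤ 1).
  k=0: C(8,0)·0.375^0·0.625^8 = 0.0232831
  k=1: C(8,1)·0.375^1·0.625^7 = 0.1117587
1 − 0.1350418 = 0.8649582

0.86496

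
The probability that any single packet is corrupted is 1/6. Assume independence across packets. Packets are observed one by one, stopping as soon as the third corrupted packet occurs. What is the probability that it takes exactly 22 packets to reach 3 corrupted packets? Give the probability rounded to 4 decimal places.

0.0304

Y = trial on which the third success occurs; negative binomial, r=3, p=0.166667.
P(Y=22) = C(21,2) · p^3 · (1−p)^19
= 210 · 0.0046296 · 0.031301 = 0.030431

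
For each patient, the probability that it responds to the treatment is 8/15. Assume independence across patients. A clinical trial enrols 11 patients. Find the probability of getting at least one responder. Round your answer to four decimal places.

0.9998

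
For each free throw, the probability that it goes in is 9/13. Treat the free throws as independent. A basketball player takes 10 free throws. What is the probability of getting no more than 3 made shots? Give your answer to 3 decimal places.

0.012

X ~ Binomial(10, 0.692308); P(X ≤ 3) = Σ C(10,k) p^k (1−p)^(10−k) over k:
  k=0: C(10,0)·0.692308^0·0.307692^10 = 0.00001
  k=1: C(10,1)·0.692308^1·0.307692^9 = 0.00017
  k=2: C(10,2)·0.692308^2·0.307692^8 = 0.00173
  k=3: C(10,3)·0.692308^3·0.307692^7 = 0.01040
Total = 0.01231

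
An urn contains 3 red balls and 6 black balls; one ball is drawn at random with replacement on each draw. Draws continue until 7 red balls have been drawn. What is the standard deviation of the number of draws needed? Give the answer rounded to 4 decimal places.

6.4807

Y = total draws until the seventh success; negative binomial with r=7, p=0.333333.
SD(Y) = √[r(1−p)/p²] = √(42.000000) = 6.480741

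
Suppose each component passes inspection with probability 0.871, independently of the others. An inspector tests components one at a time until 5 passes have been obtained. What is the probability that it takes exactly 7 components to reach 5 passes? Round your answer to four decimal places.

Y = trial on which the fifth success occurs; negative binomial, r=5, p=0.871.
P(Y=7) = C(6,4) · p^5 · (1−p)^2
= 15 · 0.50129 · 0.016641 = 0.125130

0.1251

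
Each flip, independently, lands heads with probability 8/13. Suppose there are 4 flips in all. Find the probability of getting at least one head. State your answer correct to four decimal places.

0.9781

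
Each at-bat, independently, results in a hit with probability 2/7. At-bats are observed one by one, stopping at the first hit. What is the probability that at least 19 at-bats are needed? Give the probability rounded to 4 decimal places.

0.0023

Y = number of at-bats to the first success; geometric, p = 0.285714.
P(Y > 18) = P(first 18 all fail) = (1−p)^18 = 0.002343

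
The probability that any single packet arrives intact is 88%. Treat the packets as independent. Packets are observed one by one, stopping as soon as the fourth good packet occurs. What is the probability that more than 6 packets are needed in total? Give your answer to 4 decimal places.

Needing more than 6 packets ⇔ fewer than 4 successes in the first 6. With X ~ Binomial(6, 0.88), P(Y > 6) = P(X ≤ 3).
  k=0: C(6,0)·0.88^0·0.12^6 = 0.000003
  k=1: C(6,1)·0.88^1·0.12^5 = 0.000131
  k=2: C(6,2)·0.88^2·0.12^4 = 0.002409
  k=3: C(6,3)·0.88^3·0.12^3 = 0.023552
P(X ≤ 3) = 0.026095

0.0261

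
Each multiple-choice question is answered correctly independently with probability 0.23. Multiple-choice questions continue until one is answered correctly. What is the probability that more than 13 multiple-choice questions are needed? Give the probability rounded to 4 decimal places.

Y = number of multiple-choice questions to the first success; geometric, p = 0.23.
P(Y > 13) = P(first 13 all fail) = (1−p)^13 = 0.033449

0.0334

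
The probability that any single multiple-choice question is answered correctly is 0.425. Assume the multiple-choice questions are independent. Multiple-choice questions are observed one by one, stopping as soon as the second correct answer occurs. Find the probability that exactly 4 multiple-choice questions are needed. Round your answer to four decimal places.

Y = trial on which the second success occurs; negative binomial, r=2, p=0.425.
P(Y=4) = C(3,1) · p^2 · (1−p)^2
= 3 · 0.18063 · 0.33063 = 0.179157

0.1792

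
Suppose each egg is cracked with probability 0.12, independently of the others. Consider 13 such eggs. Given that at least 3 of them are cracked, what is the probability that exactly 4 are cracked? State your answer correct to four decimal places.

0.2364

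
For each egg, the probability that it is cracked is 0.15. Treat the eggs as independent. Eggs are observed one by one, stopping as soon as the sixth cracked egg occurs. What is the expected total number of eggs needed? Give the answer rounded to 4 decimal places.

40.0000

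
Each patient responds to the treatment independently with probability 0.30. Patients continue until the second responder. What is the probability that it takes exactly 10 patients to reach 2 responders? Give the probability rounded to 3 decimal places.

Y = trial on which the second success occurs; negative binomial, r=2, p=0.30.
P(Y=10) = C(9,1) · p^2 · (1−p)^8
= 9 · 0.09 · 0.057648 = 0.04669

0.047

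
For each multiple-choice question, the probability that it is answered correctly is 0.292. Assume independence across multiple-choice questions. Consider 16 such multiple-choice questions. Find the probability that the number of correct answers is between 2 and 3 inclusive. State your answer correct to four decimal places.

0.2380

X ~ Binomial(16, 0.292); P(2 ≤ X ≤ 3) = Σ C(16,k) p^k (1−p)^(16−k) over k:
  k=2: C(16,2)·0.292^2·0.708^14 = 0.081360
  k=3: C(16,3)·0.292^3·0.708^13 = 0.156592
Total = 0.237952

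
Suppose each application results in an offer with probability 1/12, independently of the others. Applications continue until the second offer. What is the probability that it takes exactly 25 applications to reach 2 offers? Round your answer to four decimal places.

0.0225

Y = trial on which the second success occurs; negative binomial, r=2, p=0.083333.
P(Y=25) = C(24,1) · p^2 · (1−p)^23
= 24 · 0.0069444 · 0.13516 = 0.022527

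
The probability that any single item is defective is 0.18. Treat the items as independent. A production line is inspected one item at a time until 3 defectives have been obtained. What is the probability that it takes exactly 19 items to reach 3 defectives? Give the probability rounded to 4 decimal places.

Y = trial on which the third success occurs; negative binomial, r=3, p=0.18.
P(Y=19) = C(18,2) · p^3 · (1−p)^16
= 153 · 0.005832 · 0.041785 = 0.037285

0.0373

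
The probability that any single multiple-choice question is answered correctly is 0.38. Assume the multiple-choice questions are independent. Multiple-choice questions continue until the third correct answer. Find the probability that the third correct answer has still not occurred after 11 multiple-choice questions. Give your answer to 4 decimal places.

0.1478

Needing more than 11 multiple-choice questions ⇔ fewer than 3 successes in the first 11. With X ~ Binomial(11, 0.38), P(Y > 11) = P(X ≤ 2).
  k=0: C(11,0)·0.38^0·0.62^11 = 0.005204
  k=1: C(11,1)·0.38^1·0.62^10 = 0.035083
  k=2: C(11,2)·0.38^2·0.62^9 = 0.107512
P(X ≤ 2) = 0.147798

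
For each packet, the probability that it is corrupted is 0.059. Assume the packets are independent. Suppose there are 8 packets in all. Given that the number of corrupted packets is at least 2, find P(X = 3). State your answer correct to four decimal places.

0.1104

X ~ Binomial(8, 0.059). Want P(X=3 | X≥2) = P(X=3) / P(X≥2).
P(X=3) = C(8,3)·0.059^3·0.941^5 = 0.008486
P(X≥2) = 1 − 0.614776 − 0.308368 = 0.076856
Ratio = 0.008486 / 0.076856 = 0.110412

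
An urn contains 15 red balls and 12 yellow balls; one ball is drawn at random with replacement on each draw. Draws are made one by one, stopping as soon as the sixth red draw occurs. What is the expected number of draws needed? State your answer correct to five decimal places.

Y = total draws until the sixth success; negative binomial with r=6, p=0.555556.
E[Y] = r / p = 6 / 0.555556 = 10.8000000

10.80000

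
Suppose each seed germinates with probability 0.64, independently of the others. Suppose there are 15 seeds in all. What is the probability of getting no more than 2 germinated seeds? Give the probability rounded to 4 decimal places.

0.0001

X ~ Binomial(15, 0.64); P(X ≤ 2) = Σ C(15,k) p^k (1−p)^(15−k) over k:
  k=0: C(15,0)·0.64^0·0.36^15 = 0.000000
  k=1: C(15,1)·0.64^1·0.36^14 = 0.000006
  k=2: C(15,2)·0.64^2·0.36^13 = 0.000073
Total = 0.000079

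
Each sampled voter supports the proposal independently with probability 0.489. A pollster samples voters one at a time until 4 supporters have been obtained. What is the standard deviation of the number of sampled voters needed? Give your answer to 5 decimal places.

Y = total sampled voters until the fourth success; negative binomial with r=4, p=0.489.
SD(Y) = √[r(1−p)/p²] = √(8.5479736) = 2.9236918

2.92369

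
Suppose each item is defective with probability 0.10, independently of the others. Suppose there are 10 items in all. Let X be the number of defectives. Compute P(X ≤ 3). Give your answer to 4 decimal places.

X ~ Binomial(10, 0.10); P(X ≤ 3) = Σ C(10,k) p^k (1−p)^(10−k) over k:
  k=0: C(10,0)·0.10^0·0.90^10 = 0.348678
  k=1: C(10,1)·0.10^1·0.90^9 = 0.387420
  k=2: C(10,2)·0.10^2·0.90^8 = 0.193710
  k=3: C(10,3)·0.10^3·0.90^7 = 0.057396
Total = 0.987205

0.9872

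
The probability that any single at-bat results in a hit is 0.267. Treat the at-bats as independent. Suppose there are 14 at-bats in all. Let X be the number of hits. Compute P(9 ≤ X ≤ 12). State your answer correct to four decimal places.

0.0035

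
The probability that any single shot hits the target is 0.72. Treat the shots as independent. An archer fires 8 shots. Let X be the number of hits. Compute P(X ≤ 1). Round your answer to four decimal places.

X ~ Binomial(8, 0.72); P(X ≤ 1) = Σ C(8,k) p^k (1−p)^(8−k) over k:
  k=0: C(8,0)·0.72^0·0.28^8 = 0.000038
  k=1: C(8,1)·0.72^1·0.28^7 = 0.000777
Total = 0.000815

0.0008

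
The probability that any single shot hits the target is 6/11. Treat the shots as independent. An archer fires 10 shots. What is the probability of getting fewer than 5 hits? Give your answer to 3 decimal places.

0.271

X ~ Binomial(10, 0.545455); P(X ≤ 4) = Σ C(10,k) p^k (1−p)^(10−k) over k:
  k=0: C(10,0)·0.545455^0·0.454545^10 = 0.00038
  k=1: C(10,1)·0.545455^1·0.454545^9 = 0.00452
  k=2: C(10,2)·0.545455^2·0.454545^8 = 0.02440
  k=3: C(10,3)·0.545455^3·0.454545^7 = 0.07807
  k=4: C(10,4)·0.545455^4·0.454545^6 = 0.16395
Total = 0.27132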